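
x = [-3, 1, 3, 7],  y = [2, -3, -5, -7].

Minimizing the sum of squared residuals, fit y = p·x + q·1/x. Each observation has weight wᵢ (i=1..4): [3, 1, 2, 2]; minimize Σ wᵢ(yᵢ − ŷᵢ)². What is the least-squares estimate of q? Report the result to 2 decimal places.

Normal-equation sums: Σwᵢ·x·x = 144, Σwᵢ·x·1/x = 8, Σwᵢ·1/x·1/x = 704/441.
Moment sums: Σwᵢ·x·y = -149, Σwᵢ·1/x·y = -31/3.
MᵀWM·[p, q]ᵀ = MᵀWy becomes [[144, 8]; [8, 704/441]]·[p, q]ᵀ = [-149, -31/3]ᵀ.
det = 144·(704/441) − 8² = 8128/49.
p = ((-149)·(704/441) − 8·(-31/3))/(8128/49) = -8555/9144; q = (144·(-31/3) − 8·(-149))/(8128/49) = -1813/1016.

q = -1.78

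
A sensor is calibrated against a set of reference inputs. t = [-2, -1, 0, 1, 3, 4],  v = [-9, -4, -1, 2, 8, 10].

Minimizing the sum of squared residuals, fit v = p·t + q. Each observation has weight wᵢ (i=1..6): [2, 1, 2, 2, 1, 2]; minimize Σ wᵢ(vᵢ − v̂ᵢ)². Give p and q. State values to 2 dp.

The normal system XᵀWX·[p, q]ᵀ = XᵀWv is [[52, 8]; [8, 10]]·[p, q]ᵀ = [148, 8]ᵀ.
det = 52·10 − 8² = 456.
p = (148·10 − 8·8)/456 = 59/19; q = (52·8 − 8·148)/456 = -32/19.

p = 3.11, q = -1.68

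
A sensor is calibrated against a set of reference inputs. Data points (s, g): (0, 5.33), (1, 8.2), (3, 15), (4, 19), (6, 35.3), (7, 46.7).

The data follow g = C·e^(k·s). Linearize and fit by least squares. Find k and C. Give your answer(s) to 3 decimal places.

Linearized form: ln g = k·s + ln C. From the 6 transformed points,
XᵀX = [[111.0000, 21.0000]; [21.0000, 6]], rhs = [70.2955, 16.8376]ᵀ  (here Σs = 21.0000, Σ(s)² = 111.0000, Σln g = 16.8376, Σs·ln g = 70.2955).
Δ = 111.0000·6 − (21.0000)² = 225.0000; k = (70.2955·6 − 21.0000·16.8376)/225.0000 = 0.30304, ln C = (111.0000·16.8376 − 21.0000·70.2955)/225.0000 = 1.74563, so C = exp(1.74563) = 5.72952.

k = 0.303, C = 5.730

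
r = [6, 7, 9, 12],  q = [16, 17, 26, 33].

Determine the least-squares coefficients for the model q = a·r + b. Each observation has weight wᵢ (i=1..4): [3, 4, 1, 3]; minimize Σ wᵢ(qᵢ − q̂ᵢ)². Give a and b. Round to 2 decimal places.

a = 3.00, b = -2.87

Entries of XᵀWX: Σwᵢ·r·r = 817, Σwᵢ·r = 91, Σwᵢ·1 = 11.
For XᵀWq: Σwᵢ·r·q = 2186, Σwᵢ·q = 241.
Normal equations: [[817, 91]; [91, 11]]·[a, b]ᵀ = [2186, 241]ᵀ.
Determinant 817·11 − 91² = 706.
a = (2186·11 − 91·241)/706 = 2115/706; b = (817·241 − 91·2186)/706 = -2029/706.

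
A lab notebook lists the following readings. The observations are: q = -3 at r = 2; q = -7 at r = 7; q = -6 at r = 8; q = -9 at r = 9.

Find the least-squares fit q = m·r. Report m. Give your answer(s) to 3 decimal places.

Entries of XᵀX: Σr·r = 198.
And Σr·q = -184.
Normal equations: [[198]]·[m]ᵀ = [-184]ᵀ.
Hence m = -184 / 198 ≈ -0.929293.

m = -0.929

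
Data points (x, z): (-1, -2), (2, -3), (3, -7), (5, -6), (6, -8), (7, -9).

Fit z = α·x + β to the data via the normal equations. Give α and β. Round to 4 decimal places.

From the data, Σx·x = 124, Σx = 22, Σ1 = 6.
For Mᵀz: Σx·z = -166, Σz = -35.
Determinant 124·6 − 22² = 260.
α = ((-166)·6 − 22·(-35))/260 = -113/130; β = (124·(-35) − 22·(-166))/260 = -172/65.

α = -0.8692, β = -2.6462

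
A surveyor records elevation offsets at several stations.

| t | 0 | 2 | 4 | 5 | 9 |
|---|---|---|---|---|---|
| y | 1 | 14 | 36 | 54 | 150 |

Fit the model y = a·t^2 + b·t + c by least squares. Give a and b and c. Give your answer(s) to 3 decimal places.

AᵀA·[a, b, c]ᵀ = Aᵀy reads: 7458·a + 926·b + 126·c = 14132;  926·a + 126·b + 20·c = 1792;  126·a + 20·b + 5·c = 255.
(Σt^2·t^2 = 7458, Σt^2·t = 926, Σt^2 = 126, Σt·t = 126, Σt = 20, Σ1 = 5, Σt^2·y = 14132, Σt·y = 1792, Σy = 255.)
Solving the 3×3 system (Gaussian elimination) gives a = 35865/23656, b = 67987/23656, c = 15355/11828.

a = 1.516, b = 2.874, c = 1.298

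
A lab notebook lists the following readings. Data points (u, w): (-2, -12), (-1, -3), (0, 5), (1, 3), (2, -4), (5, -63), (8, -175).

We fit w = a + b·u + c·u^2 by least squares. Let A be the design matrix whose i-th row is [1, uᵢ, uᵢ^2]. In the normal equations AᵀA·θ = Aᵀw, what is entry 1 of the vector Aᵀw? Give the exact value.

-249

Entry 1 ↔ basis 1, so (Aᵀw)_{1} = Σᵢ wᵢ = (1)·(-12) + (1)·(-3) + (1)·(5) + (1)·(3) + (1)·(-4) + (1)·(-63) + (1)·(-175) = -249.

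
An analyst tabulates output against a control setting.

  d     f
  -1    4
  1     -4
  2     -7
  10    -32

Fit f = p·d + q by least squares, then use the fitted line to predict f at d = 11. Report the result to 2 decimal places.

With design matrix A, AᵀA = [[106, 12]; [12, 4]] and Aᵀf = [-342, -39]ᵀ.
Determinant 106·4 − 12² = 280.
p = ((-342)·4 − 12·(-39))/280 = -45/14; q = (106·(-39) − 12·(-342))/280 = -3/28.
At d = 11: f̂ = (-45/14)·(11) + (-3/28)·(1) = -993/28.

f̂ = -35.46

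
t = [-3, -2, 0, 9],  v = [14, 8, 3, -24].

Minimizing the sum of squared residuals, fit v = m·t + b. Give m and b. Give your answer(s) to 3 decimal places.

m = -3.056, b = 3.306

Entries of MᵀM: Σt·t = 94, Σt = 4, Σ1 = 4.
For Mᵀv: Σt·v = -274, Σv = 1.
det = 94·4 − 4² = 360.
m = ((-274)·4 − 4·1)/360 = -55/18; b = (94·1 − 4·(-274))/360 = 119/36.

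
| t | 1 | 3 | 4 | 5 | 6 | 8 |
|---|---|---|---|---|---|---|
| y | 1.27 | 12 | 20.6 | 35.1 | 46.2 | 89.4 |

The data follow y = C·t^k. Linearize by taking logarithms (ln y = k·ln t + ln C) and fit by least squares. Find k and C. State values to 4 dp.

k = 2.0352, C = 1.2674

With ln yᵢ as the transformed response and ln tᵢ as the regressor:
Σln t = 7.9655, Σ(ln t)² = 13.2535, Σln y = 17.6335, Σln t·ln y = 28.8616.
Equations: 13.2535·k + 7.9655·ln C = 28.8616;  7.9655·k + 6·ln C = 17.6335.
Δ = 13.2535·6 − (7.9655)² = 16.0713; k = (28.8616·6 − 7.9655·17.6335)/16.0713 = 2.03523, ln C = (13.2535·17.6335 − 7.9655·28.8616)/16.0713 = 0.23696, so C = exp(0.23696) = 1.26739.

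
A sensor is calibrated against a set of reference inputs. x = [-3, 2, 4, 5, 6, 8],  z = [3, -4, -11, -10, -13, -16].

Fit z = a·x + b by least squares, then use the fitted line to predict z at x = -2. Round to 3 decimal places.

Compute the Gram sums: Σx·x = 154, Σx = 22, Σ1 = 6.
For Mᵀz: Σx·z = -317, Σz = -51.
MᵀM·[a, b]ᵀ = Mᵀz becomes [[154, 22]; [22, 6]]·[a, b]ᵀ = [-317, -51]ᵀ.
Determinant 154·6 − 22² = 440.
a = ((-317)·6 − 22·(-51))/440 = -39/22; b = (154·(-51) − 22·(-317))/440 = -2.
At x = -2: ẑ = (-39/22)·(-2) + (-2)·(1) = 17/11.

ẑ = 1.545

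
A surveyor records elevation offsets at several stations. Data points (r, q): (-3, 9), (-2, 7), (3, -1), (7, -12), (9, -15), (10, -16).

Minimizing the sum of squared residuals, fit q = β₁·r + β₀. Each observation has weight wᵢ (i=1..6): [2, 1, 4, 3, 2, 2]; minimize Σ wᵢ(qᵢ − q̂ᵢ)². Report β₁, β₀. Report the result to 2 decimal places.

The normal equations are: 567·β₁ + 63·β₀ = -922;  63·β₁ + 14·β₀ = -77.
Eliminating β₀: 14·(row 1) − 63·(row 2) gives 3969·β₁ = 14·(-922) − 63·(-77) = -8057, so β₁ = -1151/567.
Then β₀ = ((-77) − 63·(-1151/567))/14 = 229/63.

β₁ = -2.03, β₀ = 3.63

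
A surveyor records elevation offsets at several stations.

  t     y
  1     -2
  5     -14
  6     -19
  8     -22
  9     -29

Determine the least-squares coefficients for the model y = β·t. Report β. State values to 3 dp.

Sums needed: Σt·t = 207.
Right-hand side: Σt·y = -623.
XᵀX·[β]ᵀ = Xᵀy becomes [[207]]·[β]ᵀ = [-623]ᵀ.
Hence β = -623 / 207 ≈ -3.00966.

β = -3.010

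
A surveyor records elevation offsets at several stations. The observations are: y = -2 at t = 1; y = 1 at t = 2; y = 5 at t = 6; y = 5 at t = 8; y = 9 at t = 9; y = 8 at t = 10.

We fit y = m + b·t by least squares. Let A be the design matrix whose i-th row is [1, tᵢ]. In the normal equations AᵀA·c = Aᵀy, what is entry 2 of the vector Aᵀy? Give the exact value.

Entry 2 ↔ basis t, so (Aᵀy)_{2} = Σᵢ (t)·yᵢ = (1)·(-2) + (2)·(1) + (6)·(5) + (8)·(5) + (9)·(9) + (10)·(8) = 231.

231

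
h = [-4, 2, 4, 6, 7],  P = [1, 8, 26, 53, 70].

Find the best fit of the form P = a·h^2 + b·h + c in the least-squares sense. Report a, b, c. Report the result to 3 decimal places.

a = 1.028, b = 3.161, c = -2.769

With design matrix X, XᵀX = [[4225, 567, 121]; [567, 121, 15]; [121, 15, 5]] and XᵀP = [5802, 924, 158]ᵀ.
Inverting the 3×3 Gram matrix, [a, b, c]ᵀ = [36599/35588, 112479/35588, -24638/8897]ᵀ.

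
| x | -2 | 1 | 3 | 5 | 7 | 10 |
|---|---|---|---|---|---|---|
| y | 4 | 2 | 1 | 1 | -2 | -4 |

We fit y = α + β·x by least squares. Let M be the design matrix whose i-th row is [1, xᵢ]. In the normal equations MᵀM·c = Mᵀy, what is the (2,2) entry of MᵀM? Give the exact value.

188

Row 2 ↔ basis x, column 2 ↔ basis x, so (MᵀM)_{2,2} = Σᵢ (x)·(x) = (-2)·(-2) + (1)·(1) + (3)·(3) + (5)·(5) + (7)·(7) + (10)·(10) = 188.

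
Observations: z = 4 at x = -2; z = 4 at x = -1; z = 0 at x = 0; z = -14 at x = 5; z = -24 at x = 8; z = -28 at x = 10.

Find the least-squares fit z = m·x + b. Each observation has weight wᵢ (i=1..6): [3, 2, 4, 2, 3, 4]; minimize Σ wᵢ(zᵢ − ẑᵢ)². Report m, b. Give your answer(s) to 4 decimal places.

m = -2.8116, b = -0.3575

The normal equations are: 656·m + 66·b = -1868;  66·m + 18·b = -192.
(Σwᵢ·x·x = 656, Σwᵢ·x = 66, Σwᵢ·1 = 18, Σwᵢ·x·z = -1868, Σwᵢ·z = -192.)
Δ = 656·18 − 66² = 7452.
m = ((-1868)·18 − 66·(-192))/7452 = -194/69; b = (656·(-192) − 66·(-1868))/7452 = -74/207.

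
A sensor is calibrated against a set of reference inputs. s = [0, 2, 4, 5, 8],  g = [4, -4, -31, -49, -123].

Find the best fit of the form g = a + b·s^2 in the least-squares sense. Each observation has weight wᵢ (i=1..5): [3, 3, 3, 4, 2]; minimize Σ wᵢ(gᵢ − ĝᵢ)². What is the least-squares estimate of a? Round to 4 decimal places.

The normal equations are: 15·a + 288·b = -535;  288·a + 11508·b = -22180.
Eliminating b: 11508·(row 1) − 288·(row 2) gives 89676·a = 11508·(-535) − 288·(-22180) = 231060, so a = 19255/7473.
Then b = ((-22180) − 288·(19255/7473))/11508 = -14885/7473.

a = 2.5766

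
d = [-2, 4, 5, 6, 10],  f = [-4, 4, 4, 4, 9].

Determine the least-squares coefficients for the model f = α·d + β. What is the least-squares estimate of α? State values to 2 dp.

α = 1.06

Forming XᵀX = [[181, 23]; [23, 5]] and Xᵀf = [158, 17]ᵀ gives XᵀX·[α, β]ᵀ = Xᵀf.
Eliminating β: 5·(row 1) − 23·(row 2) gives 376·α = 5·158 − 23·17 = 399, so α = 399/376.
Then β = (17 − 23·(399/376))/5 = -557/376.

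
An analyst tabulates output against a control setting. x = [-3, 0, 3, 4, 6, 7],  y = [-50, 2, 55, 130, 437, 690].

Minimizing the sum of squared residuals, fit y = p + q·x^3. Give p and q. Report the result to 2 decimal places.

p = 2.38, q = 2.01

AᵀA·[p, q]ᵀ = Aᵀy reads: 6·p + 623·q = 1264;  623·p + 169859·q = 342217.
(Σ1 = 6, Σx^3 = 623, Σx^3·x^3 = 169859, Σy = 1264, Σx^3·y = 342217.)
Eliminating q: 169859·(row 1) − 623·(row 2) gives 631025·p = 169859·1264 − 623·342217 = 1500585, so p = 300117/126205.
Then q = (342217 − 623·(300117/126205))/169859 = 253166/126205.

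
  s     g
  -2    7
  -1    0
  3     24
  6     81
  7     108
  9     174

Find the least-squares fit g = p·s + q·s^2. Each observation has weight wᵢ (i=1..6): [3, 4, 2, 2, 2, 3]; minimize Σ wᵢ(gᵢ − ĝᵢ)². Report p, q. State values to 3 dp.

p = 1.401, q = 1.999

Compute the Gram sums: Σwᵢ·s·s = 447, Σwᵢ·s·s^2 = 3331, Σwᵢ·s^2·s^2 = 27291.
And Σwᵢ·s·g = 7284, Σwᵢ·s^2·g = 59214.
Eliminating q: 27291·(row 1) − 3331·(row 2) gives 1103516·p = 27291·7284 − 3331·59214 = 1545810, so p = 772905/551758.
Then q = (59214 − 3331·(772905/551758))/27291 = 1102827/551758.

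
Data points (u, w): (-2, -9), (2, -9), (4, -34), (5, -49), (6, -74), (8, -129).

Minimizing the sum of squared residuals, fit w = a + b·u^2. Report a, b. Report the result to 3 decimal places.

Sums needed: Σ1 = 6, Σu^2 = 149, Σu^2·u^2 = 6305.
For Xᵀw: Σw = -304, Σu^2·w = -12761.
Normal equations: [[6, 149]; [149, 6305]]·[a, b]ᵀ = [-304, -12761]ᵀ.
Determinant 6·6305 − 149² = 15629.
a = ((-304)·6305 − 149·(-12761))/15629 = -15331/15629; b = (6·(-12761) − 149·(-304))/15629 = -31270/15629.

a = -0.981, b = -2.001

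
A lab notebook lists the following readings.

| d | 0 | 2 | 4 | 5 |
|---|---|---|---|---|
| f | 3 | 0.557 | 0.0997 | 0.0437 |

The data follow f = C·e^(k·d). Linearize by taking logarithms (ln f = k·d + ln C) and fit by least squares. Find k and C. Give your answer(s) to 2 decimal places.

k = -0.85, C = 3.01

Linearized form: ln f = k·d + ln C. From the 4 transformed points,
Σd = 11.0000, Σ(d)² = 45.0000, Σln f = -4.9226, Σd·ln f = -26.0448.
Equations: 45.0000·k + 11.0000·ln C = -26.0448;  11.0000·k + 4·ln C = -4.9226.
Slope k = (n·Σd·ln f − Σd·Σln f)/(n·Σ(d)² − (Σd)²) = (4·-26.0448 − 11.0000·-4.9226)/59.0000 = -0.84798; ln C = (Σln f − k·Σd)/n = 1.10130, so C = exp(1.10130) = 3.00807.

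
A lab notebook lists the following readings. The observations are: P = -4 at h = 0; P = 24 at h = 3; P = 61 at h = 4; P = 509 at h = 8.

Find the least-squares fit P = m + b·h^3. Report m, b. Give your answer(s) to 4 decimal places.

m = -3.3791, b = 1.0009

Normal-equation sums: Σ1 = 4, Σh^3 = 603, Σh^3·h^3 = 266969.
Right-hand side: ΣP = 590, Σh^3·P = 265160.
det = 4·266969 − 603² = 704267.
m = (590·266969 − 603·265160)/704267 = -2379770/704267; b = (4·265160 − 603·590)/704267 = 704870/704267.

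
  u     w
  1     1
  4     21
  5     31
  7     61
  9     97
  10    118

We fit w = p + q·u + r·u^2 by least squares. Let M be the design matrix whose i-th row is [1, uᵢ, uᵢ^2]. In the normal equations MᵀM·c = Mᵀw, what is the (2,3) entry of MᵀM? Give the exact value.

2262

Row 2 ↔ basis u, column 3 ↔ basis u^2, so (MᵀM)_{2,3} = Σᵢ (u)·(u^2) = (1)·(1) + (4)·(16) + (5)·(25) + (7)·(49) + (9)·(81) + (10)·(100) = 2262.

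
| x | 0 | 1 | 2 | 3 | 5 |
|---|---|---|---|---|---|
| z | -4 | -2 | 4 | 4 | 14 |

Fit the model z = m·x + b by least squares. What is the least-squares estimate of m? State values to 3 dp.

m = 3.568

MᵀM·[m, b]ᵀ = Mᵀz reads: 39·m + 11·b = 88;  11·m + 5·b = 16.
(Σx·x = 39, Σx = 11, Σ1 = 5, Σx·z = 88, Σz = 16.)
Δ = 39·5 − 11² = 74.
m = (88·5 − 11·16)/74 = 132/37; b = (39·16 − 11·88)/74 = -172/37.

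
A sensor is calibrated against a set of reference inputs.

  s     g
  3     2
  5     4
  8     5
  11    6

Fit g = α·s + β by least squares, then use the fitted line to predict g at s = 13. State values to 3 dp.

From the data, Σs·s = 219, Σs = 27, Σ1 = 4.
Moment sums: Σs·g = 132, Σg = 17.
So AᵀA·[α, β]ᵀ = Aᵀg: [[219, 27]; [27, 4]]·[α, β]ᵀ = [132, 17]ᵀ.
Eliminating β: 4·(row 1) − 27·(row 2) gives 147·α = 4·132 − 27·17 = 69, so α = 23/49.
Then β = (17 − 27·(23/49))/4 = 53/49.
At s = 13: ĝ = (23/49)·(13) + (53/49)·(1) = 352/49.

ĝ = 7.184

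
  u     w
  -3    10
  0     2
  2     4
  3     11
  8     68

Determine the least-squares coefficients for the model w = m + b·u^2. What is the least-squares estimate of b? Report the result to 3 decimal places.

b = 1.046

Entries of XᵀX: Σ1 = 5, Σu^2 = 86, Σu^2·u^2 = 4274.
And Σw = 95, Σu^2·w = 4557.
So XᵀX·[m, b]ᵀ = Xᵀw: [[5, 86]; [86, 4274]]·[m, b]ᵀ = [95, 4557]ᵀ.
Determinant 5·4274 − 86² = 13974.
m = (95·4274 − 86·4557)/13974 = 7064/6987; b = (5·4557 − 86·95)/13974 = 14615/13974.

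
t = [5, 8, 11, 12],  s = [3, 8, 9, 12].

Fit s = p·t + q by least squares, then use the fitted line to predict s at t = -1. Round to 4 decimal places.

From the data, Σt·t = 354, Σt = 36, Σ1 = 4.
Right-hand side: Σt·s = 322, Σs = 32.
Determinant 354·4 − 36² = 120.
p = (322·4 − 36·32)/120 = 17/15; q = (354·32 − 36·322)/120 = -11/5.
At t = -1: ŝ = (17/15)·(-1) + (-11/5)·(1) = -10/3.

ŝ = -3.3333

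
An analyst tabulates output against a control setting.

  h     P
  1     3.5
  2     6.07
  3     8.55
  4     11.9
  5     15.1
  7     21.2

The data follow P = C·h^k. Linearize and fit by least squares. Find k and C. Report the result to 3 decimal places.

k = 0.931, C = 3.309

With ln Pᵢ as the transformed response and ln hᵢ as the regressor:
Σln h = 6.7334, Σ(ln h)² = 9.9861, Σln P = 13.4473, Σln h·ln P = 17.3527.
Equations: 9.9861·k + 6.7334·ln C = 17.3527;  6.7334·k + 6·ln C = 13.4473.
Solving (det = 14.5777): k = 0.93088, ln C = 1.19654, so C = exp(1.19654) = 3.30866.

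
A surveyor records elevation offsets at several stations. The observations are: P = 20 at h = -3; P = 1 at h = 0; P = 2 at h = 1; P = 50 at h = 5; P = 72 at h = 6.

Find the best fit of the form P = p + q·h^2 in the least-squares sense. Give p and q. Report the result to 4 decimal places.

The normal system MᵀM·[p, q]ᵀ = MᵀP is [[5, 71]; [71, 2003]]·[p, q]ᵀ = [145, 4024]ᵀ.
Eliminating q: 2003·(row 1) − 71·(row 2) gives 4974·p = 2003·145 − 71·4024 = 4731, so p = 1577/1658.
Then q = (4024 − 71·(1577/1658))/2003 = 3275/1658.

p = 0.9511, q = 1.9753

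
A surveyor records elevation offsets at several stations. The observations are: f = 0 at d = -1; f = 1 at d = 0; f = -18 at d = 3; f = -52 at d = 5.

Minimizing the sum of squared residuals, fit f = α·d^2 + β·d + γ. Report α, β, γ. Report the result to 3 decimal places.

α = -2.054, β = -0.393, γ = 1.407

Entries of AᵀA: Σd^2·d^2 = 707, Σd^2·d = 151, Σd^2 = 35, Σd·d = 35, Σd = 7, Σ1 = 4.
Moment sums: Σd^2·f = -1462, Σd·f = -314, Σf = -69.
AᵀA·[α, β, γ]ᵀ = Aᵀf becomes [[707, 151, 35]; [151, 35, 7]; [35, 7, 4]]·[α, β, γ]ᵀ = [-1462, -314, -69]ᵀ.
Row-reducing yields α = -727/354, β = -139/354, γ = 83/59.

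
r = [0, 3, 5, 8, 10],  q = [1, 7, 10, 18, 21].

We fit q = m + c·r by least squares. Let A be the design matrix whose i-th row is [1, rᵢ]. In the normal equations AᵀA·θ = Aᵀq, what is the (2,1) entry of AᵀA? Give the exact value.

26

Row 2 ↔ basis r, column 1 ↔ basis 1, so (AᵀA)_{2,1} = Σᵢ r = (0)·(1) + (3)·(1) + (5)·(1) + (8)·(1) + (10)·(1) = 26.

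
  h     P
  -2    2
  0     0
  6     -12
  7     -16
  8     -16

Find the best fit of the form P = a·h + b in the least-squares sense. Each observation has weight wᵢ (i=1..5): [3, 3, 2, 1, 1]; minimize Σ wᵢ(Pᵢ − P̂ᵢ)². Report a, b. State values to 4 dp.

a = -1.9032, b = -1.0033

Entries of AᵀWA: Σwᵢ·h·h = 197, Σwᵢ·h = 21, Σwᵢ·1 = 10.
For AᵀWP: Σwᵢ·h·P = -396, Σwᵢ·P = -50.
So AᵀWA·[a, b]ᵀ = AᵀWP: [[197, 21]; [21, 10]]·[a, b]ᵀ = [-396, -50]ᵀ.
Δ = 197·10 − 21² = 1529.
a = ((-396)·10 − 21·(-50))/1529 = -2910/1529; b = (197·(-50) − 21·(-396))/1529 = -1534/1529.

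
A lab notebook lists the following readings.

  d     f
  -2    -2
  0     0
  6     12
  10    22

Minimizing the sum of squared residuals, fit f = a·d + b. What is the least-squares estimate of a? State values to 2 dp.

a = 2.02

Compute the Gram sums: Σd·d = 140, Σd = 14, Σ1 = 4.
And Σd·f = 296, Σf = 32.
Δ = 140·4 − 14² = 364.
a = (296·4 − 14·32)/364 = 184/91; b = (140·32 − 14·296)/364 = 12/13.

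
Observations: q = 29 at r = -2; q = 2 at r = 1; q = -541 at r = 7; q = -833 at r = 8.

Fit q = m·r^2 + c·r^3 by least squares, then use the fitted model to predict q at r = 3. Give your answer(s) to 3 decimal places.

q̂ = -27.068

Setting ∂/∂m … = 0 gives: 6514·m + 49544·c = -79703;  49544·m + 379858·c = -612289.
(Σr^2·r^2 = 6514, Σr^2·r^3 = 49544, Σr^3·r^3 = 379858, Σr^2·q = -79703, Σr^3·q = -612289.)
Determinant 6514·379858 − 49544² = 19787076.
m = ((-79703)·379858 − 49544·(-612289))/19787076 = 9904007/3297846; c = (6514·(-612289) − 49544·(-79703))/19787076 = -6607519/3297846.
At r = 3: q̂ = (9904007/3297846)·(9) + (-6607519/3297846)·(27) = -14877825/549641.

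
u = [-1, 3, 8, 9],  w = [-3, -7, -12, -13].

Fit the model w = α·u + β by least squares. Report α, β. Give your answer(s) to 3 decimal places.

α = -1.000, β = -4.000

Normal-equation sums: Σu·u = 155, Σu = 19, Σ1 = 4.
For Aᵀw: Σu·w = -231, Σw = -35.
Normal equations: [[155, 19]; [19, 4]]·[α, β]ᵀ = [-231, -35]ᵀ.
Δ = 155·4 − 19² = 259.
α = ((-231)·4 − 19·(-35))/259 = -1; β = (155·(-35) − 19·(-231))/259 = -4.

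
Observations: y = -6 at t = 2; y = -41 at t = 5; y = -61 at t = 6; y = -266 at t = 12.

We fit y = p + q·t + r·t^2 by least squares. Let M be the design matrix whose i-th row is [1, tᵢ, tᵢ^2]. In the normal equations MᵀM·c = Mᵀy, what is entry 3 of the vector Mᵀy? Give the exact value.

Entry 3 ↔ basis t^2, so (Mᵀy)_{3} = Σᵢ (t^2)·yᵢ = (4)·(-6) + (25)·(-41) + (36)·(-61) + (144)·(-266) = -41549.

-41549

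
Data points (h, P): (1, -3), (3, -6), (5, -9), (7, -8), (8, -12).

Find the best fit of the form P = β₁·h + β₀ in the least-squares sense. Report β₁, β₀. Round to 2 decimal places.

β₁ = -1.09, β₀ = -2.39

The normal system XᵀX·[β₁, β₀]ᵀ = XᵀP is [[148, 24]; [24, 5]]·[β₁, β₀]ᵀ = [-218, -38]ᵀ.
Determinant 148·5 − 24² = 164.
β₁ = ((-218)·5 − 24·(-38))/164 = -89/82; β₀ = (148·(-38) − 24·(-218))/164 = -98/41.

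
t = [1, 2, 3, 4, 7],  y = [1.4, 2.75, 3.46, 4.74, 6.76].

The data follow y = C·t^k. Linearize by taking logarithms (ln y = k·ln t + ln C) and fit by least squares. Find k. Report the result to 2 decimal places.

Linearized form: ln y = k·ln t + ln C. From the 5 transformed points,
Over the data: Σln t = 5.1240, Σ(ln t)² = 7.3958, Σln y = 6.0564, Σln t·ln y = 7.9407.
Normal system: [[7.3958, 5.1240]; [5.1240, 5]]·[k, ln C]ᵀ = [7.9407, 6.0564]ᵀ.
Solving (det = 10.7239): k = 0.80853, ln C = 0.38271.

k = 0.81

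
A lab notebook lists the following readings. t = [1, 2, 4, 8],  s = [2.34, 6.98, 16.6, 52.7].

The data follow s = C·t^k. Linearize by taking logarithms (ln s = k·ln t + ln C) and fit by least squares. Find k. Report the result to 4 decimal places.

Linearized form: ln s = k·ln t + ln C. From the 4 transformed points,
Σln t = 4.1589, Σ(ln t)² = 6.7263, Σln s = 9.5672, Σln t·ln s = 13.4857.
Equations: 6.7263·k + 4.1589·ln C = 13.4857;  4.1589·k + 4·ln C = 9.5672.
Δ = 6.7263·4 − (4.1589)² = 9.6091; k = (13.4857·4 − 4.1589·9.5672)/9.6091 = 1.47296, ln C = (6.7263·9.5672 − 4.1589·13.4857)/9.6091 = 0.86034.

k = 1.4730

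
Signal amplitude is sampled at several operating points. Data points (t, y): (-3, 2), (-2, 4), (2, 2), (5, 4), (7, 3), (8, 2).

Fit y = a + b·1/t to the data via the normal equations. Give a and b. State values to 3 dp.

Setting ∂/∂a … = 0 gives: 6·a + (113/840)·b = 17;  (113/840)·a + (484849/705600)·b = -79/420.
Eliminating b: (484849/705600)·(row 1) − (113/840)·(row 2) gives (115853/28224)·a = (484849/705600)·17 − (113/840)·(-79/420) = 393347/33600, so a = 8260287/2896325.
Then b = ((-79/420) − (113/840)·(8260287/2896325))/(484849/705600) = -481992/579265.

a = 2.852, b = -0.832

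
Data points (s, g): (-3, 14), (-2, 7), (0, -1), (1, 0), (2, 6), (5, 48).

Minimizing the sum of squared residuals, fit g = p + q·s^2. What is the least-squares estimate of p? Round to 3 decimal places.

XᵀX·[p, q]ᵀ = Xᵀg reads: 6·p + 43·q = 74;  43·p + 739·q = 1378.
Eliminating q: 739·(row 1) − 43·(row 2) gives 2585·p = 739·74 − 43·1378 = -4568, so p = -4568/2585.
Then q = (1378 − 43·(-4568/2585))/739 = 5086/2585.

p = -1.767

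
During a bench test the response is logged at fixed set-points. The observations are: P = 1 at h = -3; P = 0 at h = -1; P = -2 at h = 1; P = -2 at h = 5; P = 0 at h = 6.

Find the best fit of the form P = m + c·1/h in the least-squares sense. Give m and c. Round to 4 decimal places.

m = -0.5917, c = -1.2454

Entries of MᵀM: Σ1 = 5, Σ1/h = 1/30, Σ1/h·1/h = 1961/900.
Moment sums: ΣP = -3, Σ1/h·P = -41/15.
Determinant 5·(1961/900) − (1/30)² = 817/75.
m = ((-3)·(1961/900) − (1/30)·(-41/15))/(817/75) = -5801/9804; c = (5·(-41/15) − (1/30)·(-3))/(817/75) = -2035/1634.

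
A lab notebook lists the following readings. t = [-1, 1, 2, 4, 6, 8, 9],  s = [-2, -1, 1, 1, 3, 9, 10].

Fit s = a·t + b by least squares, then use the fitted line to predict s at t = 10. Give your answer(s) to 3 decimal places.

Entries of MᵀM: Σt·t = 203, Σt = 29, Σ1 = 7.
For Mᵀs: Σt·s = 187, Σs = 21.
Normal equations: [[203, 29]; [29, 7]]·[a, b]ᵀ = [187, 21]ᵀ.
Eliminating b: 7·(row 1) − 29·(row 2) gives 580·a = 7·187 − 29·21 = 700, so a = 35/29.
Then b = (21 − 29·(35/29))/7 = -2.
At t = 10: ŝ = (35/29)·(10) + (-2)·(1) = 292/29.

ŝ = 10.069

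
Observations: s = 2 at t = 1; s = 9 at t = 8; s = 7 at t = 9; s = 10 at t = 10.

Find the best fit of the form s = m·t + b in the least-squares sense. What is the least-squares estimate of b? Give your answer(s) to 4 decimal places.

b = 1.2600

The normal system MᵀM·[m, b]ᵀ = Mᵀs is [[246, 28]; [28, 4]]·[m, b]ᵀ = [237, 28]ᵀ.
Δ = 246·4 − 28² = 200.
m = (237·4 − 28·28)/200 = 41/50; b = (246·28 − 28·237)/200 = 63/50.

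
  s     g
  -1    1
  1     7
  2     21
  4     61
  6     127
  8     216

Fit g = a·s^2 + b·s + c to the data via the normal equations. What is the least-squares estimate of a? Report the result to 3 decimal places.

a = 2.938

AᵀA·[a, b, c]ᵀ = Aᵀg reads: 5666·a + 800·b + 122·c = 19464;  800·a + 122·b + 20·c = 2782;  122·a + 20·b + 6·c = 433.
(Σs^2·s^2 = 5666, Σs^2·s = 800, Σs^2 = 122, Σs·s = 122, Σs = 20, Σ1 = 6, Σs^2·g = 19464, Σs·g = 2782, Σg = 433.)
Inverting the 3×3 Gram matrix, [a, b, c]ᵀ = [94939/32316, 53473/16158, 15075/10772]ᵀ.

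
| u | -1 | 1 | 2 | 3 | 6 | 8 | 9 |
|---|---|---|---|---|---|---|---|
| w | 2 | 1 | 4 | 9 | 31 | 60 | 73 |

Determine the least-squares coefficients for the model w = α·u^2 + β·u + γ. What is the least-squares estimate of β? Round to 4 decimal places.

Compute the Gram sums: Σu^2·u^2 = 12052, Σu^2·u = 1492, Σu^2 = 196, Σu·u = 196, Σu = 28, Σ1 = 7.
Right-hand side: Σu^2·w = 10969, Σu·w = 1357, Σw = 180.
Inverting the 3×3 Gram matrix, [α, β, γ]ᵀ = [245/261, -343/1044, 1361/1827]ᵀ.

β = -0.3285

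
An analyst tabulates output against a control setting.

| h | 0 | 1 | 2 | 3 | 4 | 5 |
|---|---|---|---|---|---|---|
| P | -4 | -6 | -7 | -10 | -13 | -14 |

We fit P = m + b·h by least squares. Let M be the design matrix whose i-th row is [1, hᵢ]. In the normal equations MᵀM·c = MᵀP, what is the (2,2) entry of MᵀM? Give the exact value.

Row 2 ↔ basis h, column 2 ↔ basis h, so (MᵀM)_{2,2} = Σᵢ (h)·(h) = (0)·(0) + (1)·(1) + (2)·(2) + (3)·(3) + (4)·(4) + (5)·(5) = 55.

55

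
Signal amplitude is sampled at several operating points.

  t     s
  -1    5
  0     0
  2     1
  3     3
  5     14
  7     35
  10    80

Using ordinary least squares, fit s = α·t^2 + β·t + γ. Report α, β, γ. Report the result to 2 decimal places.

XᵀX·[α, β, γ]ᵀ = Xᵀs reads: 13124·α + 1502·β + 188·γ = 10101;  1502·α + 188·β + 26·γ = 1121;  188·α + 26·β + 7·γ = 138.
Inverting the 3×3 Gram matrix, [α, β, γ]ᵀ = [334799/323106, -792923/323106, 53867/53851]ᵀ.

α = 1.04, β = -2.45, γ = 1.00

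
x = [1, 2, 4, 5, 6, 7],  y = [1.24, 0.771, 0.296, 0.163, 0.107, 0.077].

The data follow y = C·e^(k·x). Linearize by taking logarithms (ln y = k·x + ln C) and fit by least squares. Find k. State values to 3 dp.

Linearized form: ln y = k·x + ln C. From the 6 transformed points,
Σx = 25.0000, Σ(x)² = 131.0000, Σln y = -7.8752, Σx·ln y = -45.6018.
Equations: 131.0000·k + 25.0000·ln C = -45.6018;  25.0000·k + 6·ln C = -7.8752.
Slope k = (n·Σx·ln y − Σx·Σln y)/(n·Σ(x)² − (Σx)²) = (6·-45.6018 − 25.0000·-7.8752)/161.0000 = -0.47659; ln C = (Σln y − k·Σx)/n = 0.67323.

k = -0.477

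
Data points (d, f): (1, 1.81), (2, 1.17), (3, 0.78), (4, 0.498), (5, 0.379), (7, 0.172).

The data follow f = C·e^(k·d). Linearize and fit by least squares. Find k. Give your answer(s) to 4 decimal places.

With ln fᵢ as the transformed response and dᵢ as the regressor:
XᵀX = [[104.0000, 22.0000]; [22.0000, 6]], rhs = [-19.7996, -2.9258]ᵀ  (here Σd = 22.0000, Σ(d)² = 104.0000, Σln f = -2.9258, Σd·ln f = -19.7996).
Solving (det = 140.0000): k = -0.38879, ln C = 0.93794.

k = -0.3888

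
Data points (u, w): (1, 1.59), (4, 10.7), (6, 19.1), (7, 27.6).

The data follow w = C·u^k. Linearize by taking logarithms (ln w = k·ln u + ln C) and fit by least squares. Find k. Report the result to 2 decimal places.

k = 1.43

Linearized form: ln w = k·ln u + ln C. From the 4 transformed points,
AᵀA = [[8.9188, 5.1240]; [5.1240, 4]], rhs = [15.0272, 9.1015]ᵀ  (here Σln u = 5.1240, Σ(ln u)² = 8.9188, Σln w = 9.1015, Σln u·ln w = 15.0272).
Solving (det = 9.4201): k = 1.43023, ln C = 0.44325.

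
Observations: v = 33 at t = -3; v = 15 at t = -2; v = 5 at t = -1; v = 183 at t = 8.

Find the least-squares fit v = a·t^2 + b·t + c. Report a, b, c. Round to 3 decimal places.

a = 3.077, b = -1.723, c = -0.141

Sums needed: Σt^2·t^2 = 4194, Σt^2·t = 476, Σt^2 = 78, Σt·t = 78, Σt = 2, Σ1 = 4.
And Σt^2·v = 12074, Σt·v = 1330, Σv = 236.
So MᵀM·[a, b, c]ᵀ = Mᵀv: [[4194, 476, 78]; [476, 78, 2]; [78, 2, 4]]·[a, b, c]ᵀ = [12074, 1330, 236]ᵀ.
Row-reducing yields a = 11425/3713, b = -6397/3713, c = -522/3713.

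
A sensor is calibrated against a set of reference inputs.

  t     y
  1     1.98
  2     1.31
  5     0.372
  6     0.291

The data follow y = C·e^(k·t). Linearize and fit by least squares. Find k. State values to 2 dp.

k = -0.39

With ln yᵢ as the transformed response and tᵢ as the regressor:
Σt = 14.0000, Σ(t)² = 66.0000, Σln y = -1.2702, Σt·ln y = -11.1277.
Equations: 66.0000·k + 14.0000·ln C = -11.1277;  14.0000·k + 4·ln C = -1.2702.
Solving (det = 68.0000): k = -0.39307, ln C = 1.05820.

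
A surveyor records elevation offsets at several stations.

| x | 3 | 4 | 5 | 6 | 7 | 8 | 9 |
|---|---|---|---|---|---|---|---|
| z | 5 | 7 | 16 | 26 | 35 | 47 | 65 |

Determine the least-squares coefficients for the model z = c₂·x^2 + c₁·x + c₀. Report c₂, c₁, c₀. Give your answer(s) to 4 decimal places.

c₂ = 1.1071, c₁ = -3.3214, c₀ = 4.3571

Compute the Gram sums: Σx^2·x^2 = 15316, Σx^2·x = 2016, Σx^2 = 280, Σx·x = 280, Σx = 42, Σ1 = 7.
Moment sums: Σx^2·z = 11481, Σx·z = 1485, Σz = 201.
AᵀA·[c₂, c₁, c₀]ᵀ = Aᵀz becomes [[15316, 2016, 280]; [2016, 280, 42]; [280, 42, 7]]·[c₂, c₁, c₀]ᵀ = [11481, 1485, 201]ᵀ.
Solving the 3×3 system (Gaussian elimination) gives c₂ = 31/28, c₁ = -93/28, c₀ = 61/14.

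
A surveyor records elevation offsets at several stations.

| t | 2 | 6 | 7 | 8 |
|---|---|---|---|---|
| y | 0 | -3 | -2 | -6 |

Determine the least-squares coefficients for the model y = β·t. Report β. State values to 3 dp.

β = -0.523

Sums needed: Σt·t = 153.
For Aᵀy: Σt·y = -80.
AᵀA·[β]ᵀ = Aᵀy becomes [[153]]·[β]ᵀ = [-80]ᵀ.
Hence β = -80 / 153 ≈ -0.522876.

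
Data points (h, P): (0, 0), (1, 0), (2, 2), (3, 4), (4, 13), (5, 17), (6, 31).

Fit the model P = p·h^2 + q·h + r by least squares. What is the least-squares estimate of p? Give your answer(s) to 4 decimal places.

p = 1.1190

Normal-equation sums: Σh^2·h^2 = 2275, Σh^2·h = 441, Σh^2 = 91, Σh·h = 91, Σh = 21, Σ1 = 7.
And Σh^2·P = 1793, Σh·P = 339, ΣP = 67.
So MᵀM·[p, q, r]ᵀ = MᵀP: [[2275, 441, 91]; [441, 91, 21]; [91, 21, 7]]·[p, q, r]ᵀ = [1793, 339, 67]ᵀ.
Solving the 3×3 system (Gaussian elimination) gives p = 47/42, q = -25/14, r = 8/21.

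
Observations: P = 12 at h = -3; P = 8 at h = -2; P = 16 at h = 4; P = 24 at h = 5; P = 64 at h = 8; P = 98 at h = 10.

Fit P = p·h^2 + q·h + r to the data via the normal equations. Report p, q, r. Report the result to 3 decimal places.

Setting ∂/∂p … = 0 gives: 15074·p + 1666·q + 218·r = 14892;  1666·p + 218·q + 22·r = 1624;  218·p + 22·q + 6·r = 222.
(Σh^2·h^2 = 15074, Σh^2·h = 1666, Σh^2 = 218, Σh·h = 218, Σh = 22, Σ1 = 6, Σh^2·P = 14892, Σh·P = 1624, ΣP = 222.)
Inverting the 3×3 Gram matrix, [p, q, r]ᵀ = [88289/86730, -9125/17346, 28078/14455]ᵀ.

p = 1.018, q = -0.526, r = 1.942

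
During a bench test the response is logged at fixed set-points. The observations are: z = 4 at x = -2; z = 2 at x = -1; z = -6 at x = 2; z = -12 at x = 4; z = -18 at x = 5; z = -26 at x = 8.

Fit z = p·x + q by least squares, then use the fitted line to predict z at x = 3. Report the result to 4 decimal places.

Compute the Gram sums: Σx·x = 114, Σx = 16, Σ1 = 6.
Right-hand side: Σx·z = -368, Σz = -56.
Normal equations: [[114, 16]; [16, 6]]·[p, q]ᵀ = [-368, -56]ᵀ.
Determinant 114·6 − 16² = 428.
p = ((-368)·6 − 16·(-56))/428 = -328/107; q = (114·(-56) − 16·(-368))/428 = -124/107.
At x = 3: ẑ = (-328/107)·(3) + (-124/107)·(1) = -1108/107.

ẑ = -10.3551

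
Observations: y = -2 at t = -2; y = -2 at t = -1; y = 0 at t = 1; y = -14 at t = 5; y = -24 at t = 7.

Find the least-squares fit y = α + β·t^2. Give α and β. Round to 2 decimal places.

AᵀA·[α, β]ᵀ = Aᵀy reads: 5·α + 80·β = -42;  80·α + 3044·β = -1536.
(Σ1 = 5, Σt^2 = 80, Σt^2·t^2 = 3044, Σy = -42, Σt^2·y = -1536.)
Determinant 5·3044 − 80² = 8820.
α = ((-42)·3044 − 80·(-1536))/8820 = -138/245; β = (5·(-1536) − 80·(-42))/8820 = -24/49.

α = -0.56, β = -0.49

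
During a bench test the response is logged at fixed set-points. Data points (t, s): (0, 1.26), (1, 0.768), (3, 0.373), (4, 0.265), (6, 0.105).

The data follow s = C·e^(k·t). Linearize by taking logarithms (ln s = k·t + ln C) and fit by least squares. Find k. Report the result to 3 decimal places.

k = -0.402

Linearized form: ln s = k·t + ln C. From the 5 transformed points,
Sums: Σt = 14.0000, Σ(t)² = 62.0000, Σln s = -4.6009, Σt·ln s = -22.0574.
Normal system: [[62.0000, 14.0000]; [14.0000, 5]]·[k, ln C]ᵀ = [-22.0574, -4.6009]ᵀ.
Slope k = (n·Σt·ln s − Σt·Σln s)/(n·Σ(t)² − (Σt)²) = (5·-22.0574 − 14.0000·-4.6009)/114.0000 = -0.40241; ln C = (Σln s − k·Σt)/n = 0.20658.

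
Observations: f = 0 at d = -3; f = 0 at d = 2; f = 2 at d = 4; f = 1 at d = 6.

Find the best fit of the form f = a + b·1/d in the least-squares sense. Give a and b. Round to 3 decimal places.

a = 0.659, b = 0.626

Sums needed: Σ1 = 4, Σ1/d = 7/12, Σ1/d·1/d = 65/144.
For Aᵀf: Σf = 3, Σ1/d·f = 2/3.
Eliminating b: (65/144)·(row 1) − (7/12)·(row 2) gives (211/144)·a = (65/144)·3 − (7/12)·(2/3) = 139/144, so a = 139/211.
Then b = ((2/3) − (7/12)·(139/211))/(65/144) = 132/211.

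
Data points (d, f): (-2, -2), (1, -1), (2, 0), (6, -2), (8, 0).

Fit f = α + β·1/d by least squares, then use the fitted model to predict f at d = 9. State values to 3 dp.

Sums needed: Σ1 = 5, Σ1/d = 31/24, Σ1/d·1/d = 889/576.
Moment sums: Σf = -5, Σ1/d·f = -1/3.
Normal equations: [[5, 31/24]; [31/24, 889/576]]·[α, β]ᵀ = [-5, -1/3]ᵀ.
det = 5·(889/576) − (31/24)² = 871/144.
α = ((-5)·(889/576) − (31/24)·(-1/3))/(871/144) = -4197/3484; β = (5·(-1/3) − (31/24)·(-5))/(871/144) = 690/871.
At d = 9: f̂ = (-4197/3484)·(1) + (690/871)·(1/9) = -11671/10452.

f̂ = -1.117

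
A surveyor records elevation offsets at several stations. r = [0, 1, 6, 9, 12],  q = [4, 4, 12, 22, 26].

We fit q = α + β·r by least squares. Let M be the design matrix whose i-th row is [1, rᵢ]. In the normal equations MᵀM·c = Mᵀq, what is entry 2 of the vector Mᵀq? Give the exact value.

Entry 2 ↔ basis r, so (Mᵀq)_{2} = Σᵢ (r)·qᵢ = (0)·(4) + (1)·(4) + (6)·(12) + (9)·(22) + (12)·(26) = 586.

586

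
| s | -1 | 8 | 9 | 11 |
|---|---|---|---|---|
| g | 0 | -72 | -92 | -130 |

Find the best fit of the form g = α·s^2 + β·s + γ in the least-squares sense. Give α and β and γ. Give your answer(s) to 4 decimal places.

Normal-equation sums: Σs^2·s^2 = 25299, Σs^2·s = 2571, Σs^2 = 267, Σs·s = 267, Σs = 27, Σ1 = 4.
For Aᵀg: Σs^2·g = -27790, Σs·g = -2834, Σg = -294.
Row-reducing yields α = -12991/14226, β = -24757/14226, γ = -1892/2371.

α = -0.9132, β = -1.7403, γ = -0.7980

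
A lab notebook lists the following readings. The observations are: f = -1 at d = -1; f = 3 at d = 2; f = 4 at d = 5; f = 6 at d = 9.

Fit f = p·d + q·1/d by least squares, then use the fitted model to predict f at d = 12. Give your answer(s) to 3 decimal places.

The normal equations are: 111·p + 4·q = 81;  4·p + (10549/8100)·q = 119/30.
(Σd·d = 111, Σd·1/d = 4, Σ1/d·1/d = 10549/8100, Σd·f = 81, Σ1/d·f = 119/30.)
Determinant 111·(10549/8100) − 4² = 347113/2700.
p = (81·(10549/8100) − 4·(119/30))/(347113/2700) = 241983/347113; q = (111·(119/30) − 4·81)/(347113/2700) = 314010/347113.
At d = 12: f̂ = (241983/347113)·(12) + (314010/347113)·(1/12) = 5859927/694226.

f̂ = 8.441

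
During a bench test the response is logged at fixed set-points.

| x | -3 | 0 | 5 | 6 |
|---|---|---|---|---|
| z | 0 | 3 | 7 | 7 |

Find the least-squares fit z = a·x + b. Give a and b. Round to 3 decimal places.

a = 0.796, b = 2.657

The normal equations are: 70·a + 8·b = 77;  8·a + 4·b = 17.
Eliminating b: 4·(row 1) − 8·(row 2) gives 216·a = 4·77 − 8·17 = 172, so a = 43/54.
Then b = (17 − 8·(43/54))/4 = 287/108.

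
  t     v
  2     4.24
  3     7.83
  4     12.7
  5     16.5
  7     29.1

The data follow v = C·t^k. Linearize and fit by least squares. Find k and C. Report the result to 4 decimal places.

k = 1.5273, C = 1.4724

Let Y = ln v. Fitting Y = k·ln t + ln C by least squares:
Over the data: Σln t = 6.7334, Σ(ln t)² = 9.9861, Σln v = 12.2182, Σln t·ln v = 17.8566.
Normal system: [[9.9861, 6.7334]; [6.7334, 5]]·[k, ln C]ᵀ = [17.8566, 12.2182]ᵀ.
Δ = 9.9861·5 − (6.7334)² = 4.5917; k = (17.8566·5 − 6.7334·12.2182)/4.5917 = 1.52728, ln C = (9.9861·12.2182 − 6.7334·17.8566)/4.5917 = 0.38689, so C = exp(0.38689) = 1.47239.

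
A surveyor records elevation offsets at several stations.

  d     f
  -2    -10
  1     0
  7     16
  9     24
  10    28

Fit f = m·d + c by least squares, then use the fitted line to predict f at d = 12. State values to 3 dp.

Forming AᵀA = [[235, 25]; [25, 5]] and Aᵀf = [628, 58]ᵀ gives AᵀA·[m, c]ᵀ = Aᵀf.
Δ = 235·5 − 25² = 550.
m = (628·5 − 25·58)/550 = 169/55; c = (235·58 − 25·628)/550 = -207/55.
At d = 12: f̂ = (169/55)·(12) + (-207/55)·(1) = 1821/55.

f̂ = 33.109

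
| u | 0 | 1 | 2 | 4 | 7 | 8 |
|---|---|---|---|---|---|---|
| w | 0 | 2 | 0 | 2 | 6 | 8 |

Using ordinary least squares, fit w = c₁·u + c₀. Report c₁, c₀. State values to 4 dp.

Compute the Gram sums: Σu·u = 134, Σu = 22, Σ1 = 6.
And Σu·w = 116, Σw = 18.
Normal equations: [[134, 22]; [22, 6]]·[c₁, c₀]ᵀ = [116, 18]ᵀ.
Determinant 134·6 − 22² = 320.
c₁ = (116·6 − 22·18)/320 = 15/16; c₀ = (134·18 − 22·116)/320 = -7/16.

c₁ = 0.9375, c₀ = -0.4375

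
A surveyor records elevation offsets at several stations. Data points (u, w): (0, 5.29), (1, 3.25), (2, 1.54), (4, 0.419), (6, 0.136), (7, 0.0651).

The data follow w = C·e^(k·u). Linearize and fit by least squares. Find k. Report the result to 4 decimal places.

k = -0.6304

Taking logs, ln w = k·u + ln C, so regress ln w on u.
Σu = 20.0000, Σ(u)² = 106.0000, Σln w = -2.3206, Σu·ln w = -32.5307.
Equations: 106.0000·k + 20.0000·ln C = -32.5307;  20.0000·k + 6·ln C = -2.3206.
Solving (det = 236.0000): k = -0.63039, ln C = 1.71456.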